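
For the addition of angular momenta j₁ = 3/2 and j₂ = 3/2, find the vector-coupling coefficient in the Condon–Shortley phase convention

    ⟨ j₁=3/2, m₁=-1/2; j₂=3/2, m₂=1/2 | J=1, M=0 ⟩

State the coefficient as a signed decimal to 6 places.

√[3·2!1!1!/5! · 1!2!2!1!1!1!] = √(1/5)
  +(−1)^1/∏(1,1,1,1,0,0)! = -1  (running -1)
  +(−1)^2/∏(2,0,0,0,1,1)! = 1/2  (running -1/2)
⟨..|..⟩ = √(1/5)·(-1/2) = -0.223607

−√(1/20) = -0.223607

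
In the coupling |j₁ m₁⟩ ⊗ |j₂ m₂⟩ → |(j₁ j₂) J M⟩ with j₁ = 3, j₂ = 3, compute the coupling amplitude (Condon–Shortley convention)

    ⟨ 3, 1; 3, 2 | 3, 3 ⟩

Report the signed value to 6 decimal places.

j₁+j₂−J=3  J+j₁−j₂=3  J−j₁+j₂=3  j₁+j₂+J+1=10
(j₁±m₁, j₂±m₂, J±M) = (4,2,5,1,6,0)
P² = 1728
sum k=2..2:
  [2] +1/72 = 1/72
S = 1/72
C² = P²·S² = 1/3 ; C = +0.577350

+√(1/3) = +0.577350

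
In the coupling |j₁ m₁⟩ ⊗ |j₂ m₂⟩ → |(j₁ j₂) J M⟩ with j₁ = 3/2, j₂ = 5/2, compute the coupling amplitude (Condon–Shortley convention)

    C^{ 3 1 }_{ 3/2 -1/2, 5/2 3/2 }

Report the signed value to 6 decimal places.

-0.639010  (= −√(49/120))

√[7·1!2!4!/8! · 1!2!4!1!4!2!] = √(96/5)
  +(−1)^0/∏(0,1,2,4,0,0)! = 1/48  (running 1/48)
  +(−1)^1/∏(1,0,1,3,1,1)! = -1/6  (running -7/48)
⟨..|..⟩ = √(96/5)·(-7/48) = -0.639010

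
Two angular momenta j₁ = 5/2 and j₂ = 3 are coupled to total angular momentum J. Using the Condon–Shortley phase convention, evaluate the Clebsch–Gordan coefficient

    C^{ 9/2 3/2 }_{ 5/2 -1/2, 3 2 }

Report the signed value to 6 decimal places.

−√(169/462) ≈ -0.604815

j₁+j₂−J=1  J+j₁−j₂=4  J−j₁+j₂=5  j₁+j₂+J+1=11
(j₁±m₁, j₂±m₂, J±M) = (2,3,5,1,6,3)
P² = 345600/77
sum k=0..1:
  [0] +1/720 = 1/720
  [1] −1/96 = -1/96
S = -13/1440
C² = P²·S² = 169/462 ; C = -0.604815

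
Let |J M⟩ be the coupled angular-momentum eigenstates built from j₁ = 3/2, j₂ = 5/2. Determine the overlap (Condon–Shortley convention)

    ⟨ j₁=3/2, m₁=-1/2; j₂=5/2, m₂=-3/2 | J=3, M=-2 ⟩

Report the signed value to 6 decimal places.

+√(1/12) = +0.288675

j₁+j₂−J=1  J+j₁−j₂=2  J−j₁+j₂=4  j₁+j₂+J+1=8
(j₁±m₁, j₂±m₂, J±M) = (1,2,1,4,1,5)
P² = 48
sum k=0..1:
  [0] +1/12 = 1/12
  [1] −1/24 = -1/24
S = 1/24
C² = P²·S² = 1/12 ; C = +0.288675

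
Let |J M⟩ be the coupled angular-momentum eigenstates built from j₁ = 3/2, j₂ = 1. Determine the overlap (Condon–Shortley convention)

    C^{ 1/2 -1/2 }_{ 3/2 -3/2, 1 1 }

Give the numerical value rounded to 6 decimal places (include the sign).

+√(1/2) = +0.707107

√[2·2!1!0!/4! · 0!3!2!0!0!1!] = √(2)
  +(−1)^2/∏(2,0,1,0,0,0)! = 1/2  (running 1/2)
⟨..|..⟩ = √(2)·(1/2) = +0.707107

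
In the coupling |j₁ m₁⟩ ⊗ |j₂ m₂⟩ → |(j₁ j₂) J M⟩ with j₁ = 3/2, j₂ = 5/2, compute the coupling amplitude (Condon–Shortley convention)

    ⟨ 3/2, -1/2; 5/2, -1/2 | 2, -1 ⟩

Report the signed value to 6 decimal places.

−√(25/84) ≈ -0.545545

j₁+j₂−J=2  J+j₁−j₂=1  J−j₁+j₂=3  j₁+j₂+J+1=7
(j₁±m₁, j₂±m₂, J±M) = (1,2,2,3,1,3)
P² = 12/7
sum k=1..2:
  [1] −1/2 = -1/2
  [2] +1/12 = 1/12
S = -5/12
C² = P²·S² = 25/84 ; C = -0.545545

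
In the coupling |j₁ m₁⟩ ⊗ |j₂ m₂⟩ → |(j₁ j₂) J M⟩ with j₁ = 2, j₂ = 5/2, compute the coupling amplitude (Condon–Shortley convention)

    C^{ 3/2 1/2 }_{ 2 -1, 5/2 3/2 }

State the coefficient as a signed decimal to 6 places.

triangle: 3!×1!×2!/7! = 12/5040
(j±m)!: 1!×3!×4!×1!×2!×1! = 288
prefactor² = (2J+1)×Δ×N² = 96/35
  k=2: +1/(2!×1!×1!×2!×0!×0!) = 1/4
  k=3: −1/(3!×0!×0!×1!×1!×1!) = -1/6
Σ = 1/12  ⇒  CG² = 96/35×1/12² = 2/105
CG = +√(2/105) = +0.138013

+√(2/105) = +0.138013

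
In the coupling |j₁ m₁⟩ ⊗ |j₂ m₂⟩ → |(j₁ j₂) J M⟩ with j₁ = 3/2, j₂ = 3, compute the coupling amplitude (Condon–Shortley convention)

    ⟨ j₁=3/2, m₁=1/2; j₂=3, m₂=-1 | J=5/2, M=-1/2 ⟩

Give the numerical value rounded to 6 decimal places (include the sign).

triangle: 2!·1!·4!/8! = 48/40320
(j±m)!: 2!·1!·2!·4!·2!·3! = 1152
prefactor² = (2J+1)·Δ·N² = 288/35
  k=0: +1/(0!·2!·1!·2!·0!·2!) = 1/8
  k=1: −1/(1!·1!·0!·1!·1!·3!) = -1/6
Σ = -1/24  ⇒  CG² = 288/35·(-1/24)² = 1/70
CG = −√(1/70) = -0.119523

−√(1/70) ≈ -0.119523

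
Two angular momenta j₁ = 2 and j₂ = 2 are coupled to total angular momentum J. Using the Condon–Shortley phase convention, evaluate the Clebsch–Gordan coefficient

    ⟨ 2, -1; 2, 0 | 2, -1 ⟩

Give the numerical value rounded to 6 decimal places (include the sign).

−√(1/14) = -0.267261

j₁+j₂−J=2  J+j₁−j₂=2  J−j₁+j₂=2  j₁+j₂+J+1=7
(j₁±m₁, j₂±m₂, J±M) = (1,3,2,2,1,3)
P² = 8/7
sum k=1..2:
  [1] −1/2 = -1/2
  [2] +1/4 = 1/4
S = -1/4
C² = P²·S² = 1/14 ; C = -0.267261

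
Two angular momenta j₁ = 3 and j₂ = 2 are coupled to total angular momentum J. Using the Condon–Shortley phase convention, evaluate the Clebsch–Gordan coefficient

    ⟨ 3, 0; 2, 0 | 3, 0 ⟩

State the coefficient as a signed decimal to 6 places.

j₁+j₂−J=2  J+j₁−j₂=4  J−j₁+j₂=2  j₁+j₂+J+1=9
(j₁±m₁, j₂±m₂, J±M) = (3,3,2,2,3,3)
P² = 48/5
sum k=0..2:
  [0] +1/24 = 1/24
  [1] −1/4 = -1/4
  [2] +1/24 = 1/24
S = -1/6
C² = P²·S² = 4/15 ; C = -0.516398

-0.516398  (= −√(4/15))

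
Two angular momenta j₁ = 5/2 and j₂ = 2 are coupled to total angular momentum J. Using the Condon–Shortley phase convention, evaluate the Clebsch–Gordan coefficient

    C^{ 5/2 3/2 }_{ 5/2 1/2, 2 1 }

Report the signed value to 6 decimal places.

j₁+j₂−J=2  J+j₁−j₂=3  J−j₁+j₂=2  j₁+j₂+J+1=8
(j₁±m₁, j₂±m₂, J±M) = (3,2,3,1,4,1)
P² = 216/35
sum k=1..2:
  [1] −1/4 = -1/4
  [2] +1/12 = 1/12
S = -1/6
C² = P²·S² = 6/35 ; C = -0.414039

−√(6/35) ≈ -0.414039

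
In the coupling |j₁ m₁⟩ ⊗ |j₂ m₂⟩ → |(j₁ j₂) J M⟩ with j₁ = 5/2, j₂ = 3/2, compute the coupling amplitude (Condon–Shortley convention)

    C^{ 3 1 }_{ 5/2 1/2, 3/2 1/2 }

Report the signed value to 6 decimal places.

−√(1/60) ≈ -0.129099

j₁+j₂−J=1  J+j₁−j₂=4  J−j₁+j₂=2  j₁+j₂+J+1=8
(j₁±m₁, j₂±m₂, J±M) = (3,2,2,1,4,2)
P² = 48/5
sum k=0..1:
  [0] +1/8 = 1/8
  [1] −1/6 = -1/6
S = -1/24
C² = P²·S² = 1/60 ; C = -0.129099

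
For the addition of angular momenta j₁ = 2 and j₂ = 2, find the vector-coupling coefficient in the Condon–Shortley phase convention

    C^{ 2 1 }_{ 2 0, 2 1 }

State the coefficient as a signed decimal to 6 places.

−√(1/14) ≈ -0.267261

triangle: 2!*2!*2!/7! = 8/5040
(j±m)!: 2!*2!*3!*1!*3!*1! = 144
prefactor² = (2J+1)*Δ*N² = 8/7
  k=1: −1/(1!*1!*1!*2!*1!*0!) = -1/2
  k=2: +1/(2!*0!*0!*1!*2!*1!) = 1/4
Σ = -1/4  ⇒  CG² = 8/7*(-1/4)² = 1/14
CG = −√(1/14) = -0.267261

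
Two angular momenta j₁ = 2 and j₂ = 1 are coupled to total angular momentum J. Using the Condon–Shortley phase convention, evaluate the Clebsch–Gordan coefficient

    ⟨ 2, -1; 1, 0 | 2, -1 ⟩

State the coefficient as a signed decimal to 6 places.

j₁+j₂−J=1  J+j₁−j₂=3  J−j₁+j₂=1  j₁+j₂+J+1=6
(j₁±m₁, j₂±m₂, J±M) = (1,3,1,1,1,3)
P² = 3/2
sum k=0..1:
  [0] +1/6 = 1/6
  [1] −1/2 = -1/2
S = -1/3
C² = P²·S² = 1/6 ; C = -0.408248

-0.408248  (= −√(1/6))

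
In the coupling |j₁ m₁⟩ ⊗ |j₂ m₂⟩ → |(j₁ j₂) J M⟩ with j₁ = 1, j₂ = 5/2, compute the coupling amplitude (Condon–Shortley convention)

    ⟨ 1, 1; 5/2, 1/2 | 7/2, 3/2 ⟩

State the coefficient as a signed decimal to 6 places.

triangle: 0!×2!×5!/8! = 240/40320
(j±m)!: 2!×0!×3!×2!×5!×2! = 5760
prefactor² = (2J+1)×Δ×N² = 1920/7
  k=0: +1/(0!×0!×0!×3!×2!×2!) = 1/24
Σ = 1/24  ⇒  CG² = 1920/7×1/24² = 10/21
CG = +√(10/21) = +0.690066

+√(10/21) = +0.690066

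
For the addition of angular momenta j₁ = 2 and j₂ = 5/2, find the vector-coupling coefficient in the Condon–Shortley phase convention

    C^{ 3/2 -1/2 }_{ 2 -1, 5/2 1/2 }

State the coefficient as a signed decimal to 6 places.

+0.487950

triangle: 3!·1!·2!/7! = 12/5040
(j±m)!: 1!·3!·3!·2!·1!·2! = 144
prefactor² = (2J+1)·Δ·N² = 48/35
  k=2: +1/(2!·1!·1!·1!·0!·1!) = 1/2
  k=3: −1/(3!·0!·0!·0!·1!·2!) = -1/12
Σ = 5/12  ⇒  CG² = 48/35·5/12² = 5/21
CG = +√(5/21) = +0.487950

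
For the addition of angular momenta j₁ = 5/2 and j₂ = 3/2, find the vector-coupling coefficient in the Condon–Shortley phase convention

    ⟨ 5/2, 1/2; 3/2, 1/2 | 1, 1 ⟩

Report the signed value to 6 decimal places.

√[3·3!2!0!/6! · 3!2!2!1!2!0!] = √(12/5)
  +(−1)^2/∏(2,1,0,0,2,0)! = 1/4  (running 1/4)
⟨..|..⟩ = √(12/5)·(1/4) = +0.387298

+√(3/20) ≈ +0.387298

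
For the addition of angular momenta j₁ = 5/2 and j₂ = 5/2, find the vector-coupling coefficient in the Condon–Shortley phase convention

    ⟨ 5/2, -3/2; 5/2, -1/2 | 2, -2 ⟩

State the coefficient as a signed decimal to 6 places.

+0.566947

triangle: 3!×2!×2!/8! = 24/40320
(j±m)!: 1!×4!×2!×3!×0!×4! = 6912
prefactor² = (2J+1)×Δ×N² = 144/7
  k=2: +1/(2!×1!×2!×0!×0!×2!) = 1/8
Σ = 1/8  ⇒  CG² = 144/7×1/8² = 9/28
CG = +√(9/28) = +0.566947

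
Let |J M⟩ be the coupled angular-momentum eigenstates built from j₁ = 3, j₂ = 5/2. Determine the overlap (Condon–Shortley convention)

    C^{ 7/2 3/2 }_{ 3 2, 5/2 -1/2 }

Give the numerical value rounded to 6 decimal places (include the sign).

+0.308607

j₁+j₂−J=2  J+j₁−j₂=4  J−j₁+j₂=3  j₁+j₂+J+1=10
(j₁±m₁, j₂±m₂, J±M) = (5,1,2,3,5,2)
P² = 1536/7
sum k=0..1:
  [0] +1/24 = 1/24
  [1] −1/48 = -1/48
S = 1/48
C² = P²·S² = 2/21 ; C = +0.308607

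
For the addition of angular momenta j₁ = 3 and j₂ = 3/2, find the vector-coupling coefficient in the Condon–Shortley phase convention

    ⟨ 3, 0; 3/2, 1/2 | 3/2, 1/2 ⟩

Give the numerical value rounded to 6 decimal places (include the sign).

√[4·3!3!0!/7! · 3!3!2!1!2!1!] = √(144/35)
  +(−1)^2/∏(2,1,1,0,2,0)! = 1/4  (running 1/4)
⟨..|..⟩ = √(144/35)·(1/4) = +0.507093

+0.507093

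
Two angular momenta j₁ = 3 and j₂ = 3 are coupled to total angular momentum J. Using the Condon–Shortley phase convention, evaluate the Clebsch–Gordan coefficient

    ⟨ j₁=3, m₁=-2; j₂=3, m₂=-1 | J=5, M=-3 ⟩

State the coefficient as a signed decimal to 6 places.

-0.408248

√[11·1!5!5!/12! · 1!5!2!4!2!8!] = √(153600)
  +(−1)^0/∏(0,1,5,2,0,3)! = 1/1440  (running 1/1440)
  +(−1)^1/∏(1,0,4,1,1,4)! = -1/576  (running -1/960)
⟨..|..⟩ = √(153600)·(-1/960) = -0.408248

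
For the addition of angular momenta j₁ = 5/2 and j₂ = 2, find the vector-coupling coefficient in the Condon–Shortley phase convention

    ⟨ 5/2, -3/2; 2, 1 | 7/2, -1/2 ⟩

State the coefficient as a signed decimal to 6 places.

triangle: 1!·4!·3!/9! = 144/362880
(j±m)!: 1!·4!·3!·1!·3!·4! = 20736
prefactor² = (2J+1)·Δ·N² = 2304/35
  k=0: +1/(0!·1!·4!·3!·0!·0!) = 1/144
  k=1: −1/(1!·0!·3!·2!·1!·1!) = -1/12
Σ = -11/144  ⇒  CG² = 2304/35·(-11/144)² = 121/315
CG = −√(121/315) = -0.619780

-0.619780  (= −√(121/315))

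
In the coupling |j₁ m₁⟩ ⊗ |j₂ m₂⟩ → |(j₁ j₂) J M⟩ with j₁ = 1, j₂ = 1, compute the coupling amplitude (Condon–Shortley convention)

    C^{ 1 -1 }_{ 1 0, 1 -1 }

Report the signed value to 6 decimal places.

+0.707107

triangle: 1!*1!*1!/4! = 1/24
(j±m)!: 1!*1!*0!*2!*0!*2! = 4
prefactor² = (2J+1)*Δ*N² = 1/2
  k=0: +1/(0!*1!*1!*0!*0!*1!) = 1
Σ = 1  ⇒  CG² = 1/2*1² = 1/2
CG = +√(1/2) = +0.707107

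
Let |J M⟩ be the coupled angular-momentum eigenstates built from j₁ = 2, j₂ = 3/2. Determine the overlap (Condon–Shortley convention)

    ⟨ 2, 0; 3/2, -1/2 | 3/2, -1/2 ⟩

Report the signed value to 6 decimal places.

triangle: 2!*2!*1!/6! = 4/720
(j±m)!: 2!*2!*1!*2!*1!*2! = 16
prefactor² = (2J+1)*Δ*N² = 16/45
  k=0: +1/(0!*2!*2!*1!*0!*0!) = 1/4
  k=1: −1/(1!*1!*1!*0!*1!*1!) = -1
Σ = -3/4  ⇒  CG² = 16/45*(-3/4)² = 1/5
CG = −√(1/5) = -0.447214

-0.447214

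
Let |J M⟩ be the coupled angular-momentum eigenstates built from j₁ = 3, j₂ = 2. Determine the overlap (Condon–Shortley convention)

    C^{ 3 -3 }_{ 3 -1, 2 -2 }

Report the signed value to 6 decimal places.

j₁+j₂−J=2  J+j₁−j₂=4  J−j₁+j₂=2  j₁+j₂+J+1=9
(j₁±m₁, j₂±m₂, J±M) = (2,4,0,4,0,6)
P² = 1536
sum k=0..0:
  [0] +1/96 = 1/96
S = 1/96
C² = P²·S² = 1/6 ; C = +0.408248

+√(1/6) ≈ +0.408248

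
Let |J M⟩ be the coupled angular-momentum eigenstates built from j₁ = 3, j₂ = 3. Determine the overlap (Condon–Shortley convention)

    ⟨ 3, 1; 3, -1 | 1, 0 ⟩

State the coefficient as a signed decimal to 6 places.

+√(1/28) ≈ +0.188982

j₁+j₂−J=5  J+j₁−j₂=1  J−j₁+j₂=1  j₁+j₂+J+1=8
(j₁±m₁, j₂±m₂, J±M) = (4,2,2,4,1,1)
P² = 144/7
sum k=1..2:
  [1] −1/24 = -1/24
  [2] +1/12 = 1/12
S = 1/24
C² = P²·S² = 1/28 ; C = +0.188982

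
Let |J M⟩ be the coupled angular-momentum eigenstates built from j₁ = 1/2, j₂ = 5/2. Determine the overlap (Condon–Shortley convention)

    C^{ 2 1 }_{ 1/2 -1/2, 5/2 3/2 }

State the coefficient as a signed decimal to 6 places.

√[5·1!0!4!/6! · 0!1!4!1!3!1!] = √(24)
  +(−1)^1/∏(1,0,0,3,0,1)! = -1/6  (running -1/6)
⟨..|..⟩ = √(24)·(-1/6) = -0.816497

-0.816497  (= −√(2/3))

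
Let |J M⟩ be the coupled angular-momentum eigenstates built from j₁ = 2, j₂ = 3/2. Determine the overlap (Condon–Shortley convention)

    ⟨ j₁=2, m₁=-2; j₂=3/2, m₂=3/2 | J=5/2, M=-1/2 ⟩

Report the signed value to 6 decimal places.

−√(6/35) ≈ -0.414039

triangle: 1!*3!*2!/7! = 12/5040
(j±m)!: 0!*4!*3!*0!*2!*3! = 1728
prefactor² = (2J+1)*Δ*N² = 864/35
  k=1: −1/(1!*0!*3!*2!*0!*0!) = -1/12
Σ = -1/12  ⇒  CG² = 864/35*(-1/12)² = 6/35
CG = −√(6/35) = -0.414039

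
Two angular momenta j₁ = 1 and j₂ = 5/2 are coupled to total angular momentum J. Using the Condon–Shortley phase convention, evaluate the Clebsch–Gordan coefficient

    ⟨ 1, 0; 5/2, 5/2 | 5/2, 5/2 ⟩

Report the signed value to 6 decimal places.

-0.845154  (= −√(5/7))

j₁+j₂−J=1  J+j₁−j₂=1  J−j₁+j₂=4  j₁+j₂+J+1=7
(j₁±m₁, j₂±m₂, J±M) = (1,1,5,0,5,0)
P² = 2880/7
sum k=1..1:
  [1] −1/24 = -1/24
S = -1/24
C² = P²·S² = 5/7 ; C = -0.845154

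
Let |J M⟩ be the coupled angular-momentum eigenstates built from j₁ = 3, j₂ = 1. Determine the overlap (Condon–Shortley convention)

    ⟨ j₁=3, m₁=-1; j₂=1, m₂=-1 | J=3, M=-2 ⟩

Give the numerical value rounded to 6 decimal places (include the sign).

j₁+j₂−J=1  J+j₁−j₂=5  J−j₁+j₂=1  j₁+j₂+J+1=8
(j₁±m₁, j₂±m₂, J±M) = (2,4,0,2,1,5)
P² = 240
sum k=0..0:
  [0] +1/24 = 1/24
S = 1/24
C² = P²·S² = 5/12 ; C = +0.645497

+√(5/12) = +0.645497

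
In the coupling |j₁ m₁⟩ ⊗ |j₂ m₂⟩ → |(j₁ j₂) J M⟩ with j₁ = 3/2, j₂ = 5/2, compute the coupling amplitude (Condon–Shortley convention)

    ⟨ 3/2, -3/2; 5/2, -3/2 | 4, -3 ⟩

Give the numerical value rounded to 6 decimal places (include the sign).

+0.790569

√[9·0!3!5!/9! · 0!3!1!4!1!7!] = √(12960)
  +(−1)^0/∏(0,0,3,1,0,4)! = 1/144  (running 1/144)
⟨..|..⟩ = √(12960)·(1/144) = +0.790569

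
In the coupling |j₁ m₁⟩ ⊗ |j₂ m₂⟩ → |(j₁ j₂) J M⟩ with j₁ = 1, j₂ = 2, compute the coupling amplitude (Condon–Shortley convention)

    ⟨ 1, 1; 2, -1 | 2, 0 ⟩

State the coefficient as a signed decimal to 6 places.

+0.707107

j₁+j₂−J=1  J+j₁−j₂=1  J−j₁+j₂=3  j₁+j₂+J+1=6
(j₁±m₁, j₂±m₂, J±M) = (2,0,1,3,2,2)
P² = 2
sum k=0..0:
  [0] +1/2 = 1/2
S = 1/2
C² = P²·S² = 1/2 ; C = +0.707107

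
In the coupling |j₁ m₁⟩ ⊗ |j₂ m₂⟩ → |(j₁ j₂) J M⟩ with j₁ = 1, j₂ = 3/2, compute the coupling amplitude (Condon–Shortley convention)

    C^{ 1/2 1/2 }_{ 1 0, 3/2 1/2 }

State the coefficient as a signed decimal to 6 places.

−√(1/3) = -0.577350

triangle: 2!*0!*1!/4! = 2/24
(j±m)!: 1!*1!*2!*1!*1!*0! = 2
prefactor² = (2J+1)*Δ*N² = 1/3
  k=1: −1/(1!*1!*0!*1!*0!*0!) = -1
Σ = -1  ⇒  CG² = 1/3*(-1)² = 1/3
CG = −√(1/3) = -0.577350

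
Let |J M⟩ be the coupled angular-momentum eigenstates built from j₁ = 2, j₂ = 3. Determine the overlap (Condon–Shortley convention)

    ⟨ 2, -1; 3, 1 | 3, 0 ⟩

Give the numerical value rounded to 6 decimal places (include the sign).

+0.182574  (= +√(1/30))

triangle: 2!·2!·4!/9! = 96/362880
(j±m)!: 1!·3!·4!·2!·3!·3! = 10368
prefactor² = (2J+1)·Δ·N² = 96/5
  k=1: −1/(1!·1!·2!·3!·0!·1!) = -1/12
  k=2: +1/(2!·0!·1!·2!·1!·2!) = 1/8
Σ = 1/24  ⇒  CG² = 96/5·1/24² = 1/30
CG = +√(1/30) = +0.182574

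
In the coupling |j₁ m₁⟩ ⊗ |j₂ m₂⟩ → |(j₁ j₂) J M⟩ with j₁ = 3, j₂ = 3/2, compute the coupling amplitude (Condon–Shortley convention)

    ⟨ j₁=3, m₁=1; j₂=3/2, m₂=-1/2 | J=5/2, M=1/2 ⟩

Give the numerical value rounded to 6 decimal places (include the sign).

-0.119523

j₁+j₂−J=2  J+j₁−j₂=4  J−j₁+j₂=1  j₁+j₂+J+1=8
(j₁±m₁, j₂±m₂, J±M) = (4,2,1,2,3,2)
P² = 288/35
sum k=0..1:
  [0] +1/8 = 1/8
  [1] −1/6 = -1/6
S = -1/24
C² = P²·S² = 1/70 ; C = -0.119523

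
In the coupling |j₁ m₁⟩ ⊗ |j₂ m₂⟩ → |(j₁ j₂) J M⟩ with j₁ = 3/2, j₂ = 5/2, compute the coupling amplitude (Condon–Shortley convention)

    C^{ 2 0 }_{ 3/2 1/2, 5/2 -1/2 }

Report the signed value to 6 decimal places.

j₁+j₂−J=2  J+j₁−j₂=1  J−j₁+j₂=3  j₁+j₂+J+1=7
(j₁±m₁, j₂±m₂, J±M) = (2,1,2,3,2,2)
P² = 8/7
sum k=0..1:
  [0] +1/4 = 1/4
  [1] −1/2 = -1/2
S = -1/4
C² = P²·S² = 1/14 ; C = -0.267261

−√(1/14) ≈ -0.267261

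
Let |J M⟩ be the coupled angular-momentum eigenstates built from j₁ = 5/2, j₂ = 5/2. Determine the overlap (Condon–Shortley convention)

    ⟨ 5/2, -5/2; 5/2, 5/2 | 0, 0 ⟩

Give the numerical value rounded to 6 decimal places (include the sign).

−√(1/6) ≈ -0.408248

triangle: 5!×0!×0!/6! = 120/720
(j±m)!: 0!×5!×5!×0!×0!×0! = 14400
prefactor² = (2J+1)×Δ×N² = 2400
  k=5: −1/(5!×0!×0!×0!×0!×0!) = -1/120
Σ = -1/120  ⇒  CG² = 2400×(-1/120)² = 1/6
CG = −√(1/6) = -0.408248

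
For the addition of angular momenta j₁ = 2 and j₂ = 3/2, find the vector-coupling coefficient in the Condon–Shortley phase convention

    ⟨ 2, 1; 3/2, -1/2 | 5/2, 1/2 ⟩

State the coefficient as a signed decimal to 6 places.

j₁+j₂−J=1  J+j₁−j₂=3  J−j₁+j₂=2  j₁+j₂+J+1=7
(j₁±m₁, j₂±m₂, J±M) = (3,1,1,2,3,2)
P² = 72/35
sum k=0..1:
  [0] +1/2 = 1/2
  [1] −1/12 = -1/12
S = 5/12
C² = P²·S² = 5/14 ; C = +0.597614

+√(5/14) ≈ +0.597614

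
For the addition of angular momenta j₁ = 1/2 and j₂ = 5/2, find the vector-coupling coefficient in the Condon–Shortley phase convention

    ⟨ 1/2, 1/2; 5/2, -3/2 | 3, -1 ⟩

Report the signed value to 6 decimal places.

+0.577350  (= +√(1/3))

j₁+j₂−J=0  J+j₁−j₂=1  J−j₁+j₂=5  j₁+j₂+J+1=7
(j₁±m₁, j₂±m₂, J±M) = (1,0,1,4,2,4)
P² = 192
sum k=0..0:
  [0] +1/24 = 1/24
S = 1/24
C² = P²·S² = 1/3 ; C = +0.577350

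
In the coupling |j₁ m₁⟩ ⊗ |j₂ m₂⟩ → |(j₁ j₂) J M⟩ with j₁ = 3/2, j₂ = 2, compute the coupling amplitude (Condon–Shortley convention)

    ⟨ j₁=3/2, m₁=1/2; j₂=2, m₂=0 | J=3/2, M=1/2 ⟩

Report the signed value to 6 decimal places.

triangle: 2!*1!*2!/6! = 4/720
(j±m)!: 2!*1!*2!*2!*2!*1! = 16
prefactor² = (2J+1)*Δ*N² = 16/45
  k=0: +1/(0!*2!*1!*2!*0!*0!) = 1/4
  k=1: −1/(1!*1!*0!*1!*1!*1!) = -1
Σ = -3/4  ⇒  CG² = 16/45*(-3/4)² = 1/5
CG = −√(1/5) = -0.447214

-0.447214  (= −√(1/5))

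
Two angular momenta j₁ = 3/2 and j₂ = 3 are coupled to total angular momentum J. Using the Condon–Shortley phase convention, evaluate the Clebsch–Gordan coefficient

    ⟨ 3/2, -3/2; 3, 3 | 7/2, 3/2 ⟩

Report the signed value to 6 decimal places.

√[8·1!2!5!/9! · 0!3!6!0!5!2!] = √(38400/7)
  +(−1)^1/∏(1,0,2,5,0,0)! = -1/240  (running -1/240)
⟨..|..⟩ = √(38400/7)·(-1/240) = -0.308607

-0.308607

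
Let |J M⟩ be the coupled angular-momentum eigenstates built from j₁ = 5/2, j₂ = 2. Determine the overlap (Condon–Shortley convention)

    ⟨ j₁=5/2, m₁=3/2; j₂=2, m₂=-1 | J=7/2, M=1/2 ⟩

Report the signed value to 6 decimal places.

+0.619780

triangle: 1!×4!×3!/9! = 144/362880
(j±m)!: 4!×1!×1!×3!×4!×3! = 20736
prefactor² = (2J+1)×Δ×N² = 2304/35
  k=0: +1/(0!×1!×1!×1!×3!×2!) = 1/12
  k=1: −1/(1!×0!×0!×0!×4!×3!) = -1/144
Σ = 11/144  ⇒  CG² = 2304/35×11/144² = 121/315
CG = +√(121/315) = +0.619780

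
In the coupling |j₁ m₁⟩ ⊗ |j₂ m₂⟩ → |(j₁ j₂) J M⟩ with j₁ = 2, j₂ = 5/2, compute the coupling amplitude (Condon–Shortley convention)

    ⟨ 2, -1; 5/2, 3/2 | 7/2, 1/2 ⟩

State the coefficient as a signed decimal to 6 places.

−√(121/315) ≈ -0.619780

j₁+j₂−J=1  J+j₁−j₂=3  J−j₁+j₂=4  j₁+j₂+J+1=9
(j₁±m₁, j₂±m₂, J±M) = (1,3,4,1,4,3)
P² = 2304/35
sum k=0..1:
  [0] +1/144 = 1/144
  [1] −1/12 = -1/12
S = -11/144
C² = P²·S² = 121/315 ; C = -0.619780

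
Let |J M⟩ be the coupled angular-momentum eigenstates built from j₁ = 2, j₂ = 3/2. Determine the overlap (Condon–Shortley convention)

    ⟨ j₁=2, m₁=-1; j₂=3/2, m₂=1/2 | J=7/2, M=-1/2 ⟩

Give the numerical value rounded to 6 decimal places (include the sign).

triangle: 0!×4!×3!/8! = 144/40320
(j±m)!: 1!×3!×2!×1!×3!×4! = 1728
prefactor² = (2J+1)×Δ×N² = 1728/35
  k=0: +1/(0!×0!×3!×2!×1!×1!) = 1/12
Σ = 1/12  ⇒  CG² = 1728/35×1/12² = 12/35
CG = +√(12/35) = +0.585540

+0.585540  (= +√(12/35))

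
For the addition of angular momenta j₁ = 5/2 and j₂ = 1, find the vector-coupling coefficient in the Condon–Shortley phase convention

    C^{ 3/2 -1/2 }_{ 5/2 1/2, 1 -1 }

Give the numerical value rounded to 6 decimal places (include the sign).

√[4·2!3!0!/6! · 3!2!0!2!1!2!] = √(16/5)
  +(−1)^0/∏(0,2,2,0,1,0)! = 1/4  (running 1/4)
⟨..|..⟩ = √(16/5)·(1/4) = +0.447214

+√(1/5) = +0.447214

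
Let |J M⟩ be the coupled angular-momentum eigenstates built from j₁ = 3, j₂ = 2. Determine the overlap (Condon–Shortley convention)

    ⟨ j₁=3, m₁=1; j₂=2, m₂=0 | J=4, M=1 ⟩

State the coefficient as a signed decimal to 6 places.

√[9·1!5!3!/10! · 4!2!2!2!5!3!] = √(1728/7)
  +(−1)^0/∏(0,1,2,2,3,1)! = 1/24  (running 1/24)
  +(−1)^1/∏(1,0,1,1,4,2)! = -1/48  (running 1/48)
⟨..|..⟩ = √(1728/7)·(1/48) = +0.327327

+0.327327  (= +√(3/28))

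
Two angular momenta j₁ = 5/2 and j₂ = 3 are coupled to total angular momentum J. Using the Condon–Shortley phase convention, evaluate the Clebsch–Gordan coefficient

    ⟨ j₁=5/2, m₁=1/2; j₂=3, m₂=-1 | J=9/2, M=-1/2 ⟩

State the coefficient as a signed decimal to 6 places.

√[10·1!4!5!/11! · 3!2!2!4!4!5!] = √(92160/77)
  +(−1)^0/∏(0,1,2,2,2,3)! = 1/48  (running 1/48)
  +(−1)^1/∏(1,0,1,1,3,4)! = -1/144  (running 1/72)
⟨..|..⟩ = √(92160/77)·(1/72) = +0.480500

+√(160/693) ≈ +0.480500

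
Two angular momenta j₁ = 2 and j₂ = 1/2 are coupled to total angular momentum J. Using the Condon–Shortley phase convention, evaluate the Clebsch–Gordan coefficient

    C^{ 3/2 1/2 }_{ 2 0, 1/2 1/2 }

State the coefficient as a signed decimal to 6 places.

-0.632456  (= −√(2/5))

√[4·1!3!0!/5! · 2!2!1!0!2!1!] = √(8/5)
  +(−1)^1/∏(1,0,1,0,2,0)! = -1/2  (running -1/2)
⟨..|..⟩ = √(8/5)·(-1/2) = -0.632456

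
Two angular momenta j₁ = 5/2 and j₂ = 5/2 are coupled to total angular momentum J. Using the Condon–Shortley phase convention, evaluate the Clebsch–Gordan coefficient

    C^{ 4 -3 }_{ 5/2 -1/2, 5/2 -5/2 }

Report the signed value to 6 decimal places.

j₁+j₂−J=1  J+j₁−j₂=4  J−j₁+j₂=4  j₁+j₂+J+1=10
(j₁±m₁, j₂±m₂, J±M) = (2,3,0,5,1,7)
P² = 10368
sum k=0..0:
  [0] +1/144 = 1/144
S = 1/144
C² = P²·S² = 1/2 ; C = +0.707107

+0.707107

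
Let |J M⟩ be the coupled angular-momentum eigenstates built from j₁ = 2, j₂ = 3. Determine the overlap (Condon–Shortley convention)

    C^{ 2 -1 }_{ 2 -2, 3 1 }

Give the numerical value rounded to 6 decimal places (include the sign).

-0.462910

triangle: 3!×1!×3!/8! = 36/40320
(j±m)!: 0!×4!×4!×2!×1!×3! = 6912
prefactor² = (2J+1)×Δ×N² = 216/7
  k=3: −1/(3!×0!×1!×1!×0!×2!) = -1/12
Σ = -1/12  ⇒  CG² = 216/7×(-1/12)² = 3/14
CG = −√(3/14) = -0.462910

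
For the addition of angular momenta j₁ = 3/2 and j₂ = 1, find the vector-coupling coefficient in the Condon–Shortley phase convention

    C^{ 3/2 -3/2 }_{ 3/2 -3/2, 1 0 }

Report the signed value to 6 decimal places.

−√(3/5) = -0.774597

triangle: 1!·2!·1!/5! = 2/120
(j±m)!: 0!·3!·1!·1!·0!·3! = 36
prefactor² = (2J+1)·Δ·N² = 12/5
  k=1: −1/(1!·0!·2!·0!·0!·1!) = -1/2
Σ = -1/2  ⇒  CG² = 12/5·(-1/2)² = 3/5
CG = −√(3/5) = -0.774597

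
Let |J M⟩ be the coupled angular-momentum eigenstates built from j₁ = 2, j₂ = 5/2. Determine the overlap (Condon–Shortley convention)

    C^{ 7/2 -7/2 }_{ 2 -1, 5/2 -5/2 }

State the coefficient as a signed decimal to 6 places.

triangle: 1!·3!·4!/9! = 144/362880
(j±m)!: 1!·3!·0!·5!·0!·7! = 3628800
prefactor² = (2J+1)·Δ·N² = 11520
  k=0: +1/(0!·1!·3!·0!·0!·4!) = 1/144
Σ = 1/144  ⇒  CG² = 11520·1/144² = 5/9
CG = +√(5/9) = +0.745356

+√(5/9) ≈ +0.745356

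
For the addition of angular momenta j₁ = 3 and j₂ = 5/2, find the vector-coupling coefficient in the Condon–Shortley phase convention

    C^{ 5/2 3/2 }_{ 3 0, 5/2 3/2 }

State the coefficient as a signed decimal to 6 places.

j₁+j₂−J=3  J+j₁−j₂=3  J−j₁+j₂=2  j₁+j₂+J+1=9
(j₁±m₁, j₂±m₂, J±M) = (3,3,4,1,4,1)
P² = 864/35
sum k=2..3:
  [2] +1/8 = 1/8
  [3] −1/36 = -1/36
S = 7/72
C² = P²·S² = 7/30 ; C = +0.483046

+0.483046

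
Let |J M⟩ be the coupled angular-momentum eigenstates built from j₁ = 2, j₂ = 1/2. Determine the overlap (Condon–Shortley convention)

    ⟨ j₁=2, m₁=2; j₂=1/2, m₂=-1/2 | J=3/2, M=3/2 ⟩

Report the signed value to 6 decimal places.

+√(4/5) ≈ +0.894427

j₁+j₂−J=1  J+j₁−j₂=3  J−j₁+j₂=0  j₁+j₂+J+1=5
(j₁±m₁, j₂±m₂, J±M) = (4,0,0,1,3,0)
P² = 144/5
sum k=0..0:
  [0] +1/6 = 1/6
S = 1/6
C² = P²·S² = 4/5 ; C = +0.894427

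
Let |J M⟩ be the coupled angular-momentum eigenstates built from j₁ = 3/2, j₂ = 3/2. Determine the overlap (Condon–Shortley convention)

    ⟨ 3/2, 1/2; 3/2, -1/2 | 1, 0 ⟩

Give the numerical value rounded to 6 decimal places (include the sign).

-0.223607  (= −√(1/20))

√[3·2!1!1!/5! · 2!1!1!2!1!1!] = √(1/5)
  +(−1)^0/∏(0,2,1,1,0,0)! = 1/2  (running 1/2)
  +(−1)^1/∏(1,1,0,0,1,1)! = -1  (running -1/2)
⟨..|..⟩ = √(1/5)·(-1/2) = -0.223607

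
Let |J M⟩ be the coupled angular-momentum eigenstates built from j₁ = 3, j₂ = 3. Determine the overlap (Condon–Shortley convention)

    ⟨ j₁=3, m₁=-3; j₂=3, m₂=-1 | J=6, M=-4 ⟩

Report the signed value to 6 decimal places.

triangle: 0!·6!·6!/13! = 518400/6227020800
(j±m)!: 0!·6!·2!·4!·2!·10! = 250822656000
prefactor² = (2J+1)·Δ·N² = 2985984000/11
  k=0: +1/(0!·0!·6!·2!·0!·4!) = 1/34560
Σ = 1/34560  ⇒  CG² = 2985984000/11·1/34560² = 5/22
CG = +√(5/22) = +0.476731

+0.476731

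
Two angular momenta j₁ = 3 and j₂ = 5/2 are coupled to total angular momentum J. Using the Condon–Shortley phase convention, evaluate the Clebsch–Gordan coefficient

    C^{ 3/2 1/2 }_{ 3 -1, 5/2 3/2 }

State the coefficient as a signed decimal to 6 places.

-0.483046

triangle: 4!·2!·1!/8! = 48/40320
(j±m)!: 2!·4!·4!·1!·2!·1! = 2304
prefactor² = (2J+1)·Δ·N² = 384/35
  k=3: −1/(3!·1!·1!·1!·1!·0!) = -1/6
  k=4: +1/(4!·0!·0!·0!·2!·1!) = 1/48
Σ = -7/48  ⇒  CG² = 384/35·(-7/48)² = 7/30
CG = −√(7/30) = -0.483046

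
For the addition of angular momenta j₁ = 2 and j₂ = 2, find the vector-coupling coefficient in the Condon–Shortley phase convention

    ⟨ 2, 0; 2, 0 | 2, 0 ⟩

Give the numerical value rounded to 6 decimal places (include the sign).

triangle: 2!×2!×2!/7! = 8/5040
(j±m)!: 2!×2!×2!×2!×2!×2! = 64
prefactor² = (2J+1)×Δ×N² = 32/63
  k=0: +1/(0!×2!×2!×2!×0!×0!) = 1/8
  k=1: −1/(1!×1!×1!×1!×1!×1!) = -1
  k=2: +1/(2!×0!×0!×0!×2!×2!) = 1/8
Σ = -3/4  ⇒  CG² = 32/63×(-3/4)² = 2/7
CG = −√(2/7) = -0.534522

−√(2/7) ≈ -0.534522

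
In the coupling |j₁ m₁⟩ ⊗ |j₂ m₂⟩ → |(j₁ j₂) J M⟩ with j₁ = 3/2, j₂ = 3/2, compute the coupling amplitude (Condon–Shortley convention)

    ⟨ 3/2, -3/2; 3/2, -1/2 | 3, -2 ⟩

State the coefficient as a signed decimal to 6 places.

triangle: 0!*3!*3!/7! = 36/5040
(j±m)!: 0!*3!*1!*2!*1!*5! = 1440
prefactor² = (2J+1)*Δ*N² = 72
  k=0: +1/(0!*0!*3!*1!*0!*2!) = 1/12
Σ = 1/12  ⇒  CG² = 72*1/12² = 1/2
CG = +√(1/2) = +0.707107

+√(1/2) = +0.707107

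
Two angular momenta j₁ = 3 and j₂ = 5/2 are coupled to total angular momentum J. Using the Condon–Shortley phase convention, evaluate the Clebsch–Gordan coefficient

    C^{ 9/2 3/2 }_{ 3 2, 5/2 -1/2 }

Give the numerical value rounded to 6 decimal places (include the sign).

+0.604815

triangle: 1!*5!*4!/11! = 2880/39916800
(j±m)!: 5!*1!*2!*3!*6!*3! = 6220800
prefactor² = (2J+1)*Δ*N² = 345600/77
  k=0: +1/(0!*1!*1!*2!*4!*2!) = 1/96
  k=1: −1/(1!*0!*0!*1!*5!*3!) = -1/720
Σ = 13/1440  ⇒  CG² = 345600/77*13/1440² = 169/462
CG = +√(169/462) = +0.604815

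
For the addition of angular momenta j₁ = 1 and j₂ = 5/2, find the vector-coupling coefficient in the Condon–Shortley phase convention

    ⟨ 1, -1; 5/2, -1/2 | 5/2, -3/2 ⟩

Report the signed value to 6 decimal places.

−√(16/35) ≈ -0.676123

√[6·1!1!4!/7! · 0!2!2!3!1!4!] = √(576/35)
  +(−1)^1/∏(1,0,1,1,0,3)! = -1/6  (running -1/6)
⟨..|..⟩ = √(576/35)·(-1/6) = -0.676123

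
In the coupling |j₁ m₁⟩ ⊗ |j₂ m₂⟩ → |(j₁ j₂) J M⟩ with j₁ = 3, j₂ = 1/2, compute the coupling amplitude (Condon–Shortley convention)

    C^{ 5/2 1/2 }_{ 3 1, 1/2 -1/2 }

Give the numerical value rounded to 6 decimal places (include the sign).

+√(4/7) = +0.755929

triangle: 1!·5!·0!/7! = 120/5040
(j±m)!: 4!·2!·0!·1!·3!·2! = 576
prefactor² = (2J+1)·Δ·N² = 576/7
  k=0: +1/(0!·1!·2!·0!·3!·0!) = 1/12
Σ = 1/12  ⇒  CG² = 576/7·1/12² = 4/7
CG = +√(4/7) = +0.755929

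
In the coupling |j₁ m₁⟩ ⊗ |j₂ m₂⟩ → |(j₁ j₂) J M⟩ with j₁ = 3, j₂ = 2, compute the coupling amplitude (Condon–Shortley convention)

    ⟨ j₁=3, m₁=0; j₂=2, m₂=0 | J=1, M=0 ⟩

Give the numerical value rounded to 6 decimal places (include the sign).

triangle: 4!×2!×0!/7! = 48/5040
(j±m)!: 3!×3!×2!×2!×1!×1! = 144
prefactor² = (2J+1)×Δ×N² = 144/35
  k=2: +1/(2!×2!×1!×0!×1!×0!) = 1/4
Σ = 1/4  ⇒  CG² = 144/35×1/4² = 9/35
CG = +√(9/35) = +0.507093

+√(9/35) = +0.507093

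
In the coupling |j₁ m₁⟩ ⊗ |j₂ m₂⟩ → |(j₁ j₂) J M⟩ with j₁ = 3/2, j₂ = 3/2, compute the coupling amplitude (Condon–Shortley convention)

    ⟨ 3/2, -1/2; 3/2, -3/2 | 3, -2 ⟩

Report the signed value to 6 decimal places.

triangle: 0!×3!×3!/7! = 36/5040
(j±m)!: 1!×2!×0!×3!×1!×5! = 1440
prefactor² = (2J+1)×Δ×N² = 72
  k=0: +1/(0!×0!×2!×0!×1!×3!) = 1/12
Σ = 1/12  ⇒  CG² = 72×1/12² = 1/2
CG = +√(1/2) = +0.707107

+0.707107  (= +√(1/2))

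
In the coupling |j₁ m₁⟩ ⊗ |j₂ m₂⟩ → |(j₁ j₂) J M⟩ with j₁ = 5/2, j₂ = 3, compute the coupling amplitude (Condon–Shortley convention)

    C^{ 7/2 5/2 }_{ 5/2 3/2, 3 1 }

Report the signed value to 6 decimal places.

√[8·2!3!4!/10! · 4!1!4!2!6!1!] = √(18432/35)
  +(−1)^0/∏(0,2,1,4,2,0)! = 1/96  (running 1/96)
  +(−1)^1/∏(1,1,0,3,3,1)! = -1/36  (running -5/288)
⟨..|..⟩ = √(18432/35)·(-5/288) = -0.398410

-0.398410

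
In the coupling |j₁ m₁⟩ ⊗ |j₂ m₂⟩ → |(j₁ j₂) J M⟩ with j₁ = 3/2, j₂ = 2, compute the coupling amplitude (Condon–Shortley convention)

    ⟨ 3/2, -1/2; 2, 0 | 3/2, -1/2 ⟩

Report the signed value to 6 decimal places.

-0.447214

triangle: 2!·1!·2!/6! = 4/720
(j±m)!: 1!·2!·2!·2!·1!·2! = 16
prefactor² = (2J+1)·Δ·N² = 16/45
  k=1: −1/(1!·1!·1!·1!·0!·1!) = -1
  k=2: +1/(2!·0!·0!·0!·1!·2!) = 1/4
Σ = -3/4  ⇒  CG² = 16/45·(-3/4)² = 1/5
CG = −√(1/5) = -0.447214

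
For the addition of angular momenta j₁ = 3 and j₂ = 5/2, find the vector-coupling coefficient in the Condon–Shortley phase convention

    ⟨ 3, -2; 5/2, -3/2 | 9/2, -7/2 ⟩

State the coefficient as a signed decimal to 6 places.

j₁+j₂−J=1  J+j₁−j₂=5  J−j₁+j₂=4  j₁+j₂+J+1=11
(j₁±m₁, j₂±m₂, J±M) = (1,5,1,4,1,8)
P² = 921600/11
sum k=0..1:
  [0] +1/720 = 1/720
  [1] −1/576 = -1/576
S = -1/2880
C² = P²·S² = 1/99 ; C = -0.100504

−√(1/99) ≈ -0.100504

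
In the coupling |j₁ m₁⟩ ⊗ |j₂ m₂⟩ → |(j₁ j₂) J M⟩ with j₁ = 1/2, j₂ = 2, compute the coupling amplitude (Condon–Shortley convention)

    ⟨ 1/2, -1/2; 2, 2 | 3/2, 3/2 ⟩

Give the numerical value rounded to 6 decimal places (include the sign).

−√(4/5) ≈ -0.894427

√[4·1!0!3!/5! · 0!1!4!0!3!0!] = √(144/5)
  +(−1)^1/∏(1,0,0,3,0,0)! = -1/6  (running -1/6)
⟨..|..⟩ = √(144/5)·(-1/6) = -0.894427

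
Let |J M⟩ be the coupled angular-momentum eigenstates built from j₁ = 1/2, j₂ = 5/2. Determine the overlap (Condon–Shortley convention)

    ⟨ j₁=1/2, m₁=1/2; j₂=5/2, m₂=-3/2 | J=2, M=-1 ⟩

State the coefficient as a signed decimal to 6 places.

√[5·1!0!4!/6! · 1!0!1!4!1!3!] = √(24)
  +(−1)^0/∏(0,1,0,1,0,3)! = 1/6  (running 1/6)
⟨..|..⟩ = √(24)·(1/6) = +0.816497

+0.816497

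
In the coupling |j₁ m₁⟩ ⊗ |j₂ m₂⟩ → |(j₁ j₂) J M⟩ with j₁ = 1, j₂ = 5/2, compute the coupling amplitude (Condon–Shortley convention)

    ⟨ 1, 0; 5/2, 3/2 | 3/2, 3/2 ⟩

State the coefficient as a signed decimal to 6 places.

-0.516398  (= −√(4/15))

√[4·2!0!3!/6! · 1!1!4!1!3!0!] = √(48/5)
  +(−1)^1/∏(1,1,0,3,0,0)! = -1/6  (running -1/6)
⟨..|..⟩ = √(48/5)·(-1/6) = -0.516398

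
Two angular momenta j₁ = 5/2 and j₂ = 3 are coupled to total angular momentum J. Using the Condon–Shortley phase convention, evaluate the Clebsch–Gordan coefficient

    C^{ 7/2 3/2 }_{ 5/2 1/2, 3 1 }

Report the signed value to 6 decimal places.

−√(5/21) ≈ -0.487950

triangle: 2!·3!·4!/10! = 288/3628800
(j±m)!: 3!·2!·4!·2!·5!·2! = 138240
prefactor² = (2J+1)·Δ·N² = 3072/35
  k=0: +1/(0!·2!·2!·4!·1!·0!) = 1/96
  k=1: −1/(1!·1!·1!·3!·2!·1!) = -1/12
  k=2: +1/(2!·0!·0!·2!·3!·2!) = 1/48
Σ = -5/96  ⇒  CG² = 3072/35·(-5/96)² = 5/21
CG = −√(5/21) = -0.487950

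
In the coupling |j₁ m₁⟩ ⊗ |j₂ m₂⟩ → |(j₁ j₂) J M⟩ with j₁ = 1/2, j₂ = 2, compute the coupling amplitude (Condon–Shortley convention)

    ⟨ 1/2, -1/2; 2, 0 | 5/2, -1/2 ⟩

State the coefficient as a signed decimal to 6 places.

j₁+j₂−J=0  J+j₁−j₂=1  J−j₁+j₂=4  j₁+j₂+J+1=6
(j₁±m₁, j₂±m₂, J±M) = (0,1,2,2,2,3)
P² = 48/5
sum k=0..0:
  [0] +1/4 = 1/4
S = 1/4
C² = P²·S² = 3/5 ; C = +0.774597

+0.774597  (= +√(3/5))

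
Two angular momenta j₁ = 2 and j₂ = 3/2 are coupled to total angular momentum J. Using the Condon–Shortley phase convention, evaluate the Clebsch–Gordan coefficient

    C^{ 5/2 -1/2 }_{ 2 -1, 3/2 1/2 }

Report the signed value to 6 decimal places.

triangle: 1!·3!·2!/7! = 12/5040
(j±m)!: 1!·3!·2!·1!·2!·3! = 144
prefactor² = (2J+1)·Δ·N² = 72/35
  k=0: +1/(0!·1!·3!·2!·0!·0!) = 1/12
  k=1: −1/(1!·0!·2!·1!·1!·1!) = -1/2
Σ = -5/12  ⇒  CG² = 72/35·(-5/12)² = 5/14
CG = −√(5/14) = -0.597614

−√(5/14) ≈ -0.597614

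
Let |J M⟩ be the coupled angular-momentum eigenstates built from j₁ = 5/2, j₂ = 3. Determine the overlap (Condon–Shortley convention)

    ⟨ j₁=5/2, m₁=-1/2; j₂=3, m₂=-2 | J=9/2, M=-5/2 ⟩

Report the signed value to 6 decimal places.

+0.497468

√[10·1!4!5!/11! · 2!3!1!5!2!7!] = √(115200/11)
  +(−1)^0/∏(0,1,3,1,1,4)! = 1/144  (running 1/144)
  +(−1)^1/∏(1,0,2,0,2,5)! = -1/480  (running 7/1440)
⟨..|..⟩ = √(115200/11)·(7/1440) = +0.497468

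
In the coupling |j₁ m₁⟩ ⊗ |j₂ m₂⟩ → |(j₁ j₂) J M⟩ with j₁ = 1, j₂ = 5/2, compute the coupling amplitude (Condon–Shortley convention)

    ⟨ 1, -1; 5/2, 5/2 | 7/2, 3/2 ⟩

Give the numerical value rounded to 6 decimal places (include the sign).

triangle: 0!×2!×5!/8! = 240/40320
(j±m)!: 0!×2!×5!×0!×5!×2! = 57600
prefactor² = (2J+1)×Δ×N² = 19200/7
  k=0: +1/(0!×0!×2!×5!×0!×0!) = 1/240
Σ = 1/240  ⇒  CG² = 19200/7×1/240² = 1/21
CG = +√(1/21) = +0.218218

+√(1/21) = +0.218218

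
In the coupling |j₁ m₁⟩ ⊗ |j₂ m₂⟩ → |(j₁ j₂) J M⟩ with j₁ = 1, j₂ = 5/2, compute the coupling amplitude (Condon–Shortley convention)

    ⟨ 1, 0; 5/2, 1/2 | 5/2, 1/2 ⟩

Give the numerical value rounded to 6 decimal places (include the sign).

-0.169031

j₁+j₂−J=1  J+j₁−j₂=1  J−j₁+j₂=4  j₁+j₂+J+1=7
(j₁±m₁, j₂±m₂, J±M) = (1,1,3,2,3,2)
P² = 144/35
sum k=0..1:
  [0] +1/6 = 1/6
  [1] −1/4 = -1/4
S = -1/12
C² = P²·S² = 1/35 ; C = -0.169031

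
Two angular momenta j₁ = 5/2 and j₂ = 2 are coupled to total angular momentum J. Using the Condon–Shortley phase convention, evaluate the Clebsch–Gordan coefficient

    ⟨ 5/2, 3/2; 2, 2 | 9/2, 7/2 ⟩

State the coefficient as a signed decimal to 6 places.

√[10·0!5!4!/10! · 4!1!4!0!8!1!] = √(184320)
  +(−1)^0/∏(0,0,1,4,4,0)! = 1/576  (running 1/576)
⟨..|..⟩ = √(184320)·(1/576) = +0.745356

+√(5/9) = +0.745356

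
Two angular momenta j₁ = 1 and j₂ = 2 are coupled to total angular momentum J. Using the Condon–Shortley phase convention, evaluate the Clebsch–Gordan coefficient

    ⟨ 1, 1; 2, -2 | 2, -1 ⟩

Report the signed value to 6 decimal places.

+0.577350

j₁+j₂−J=1  J+j₁−j₂=1  J−j₁+j₂=3  j₁+j₂+J+1=6
(j₁±m₁, j₂±m₂, J±M) = (2,0,0,4,1,3)
P² = 12
sum k=0..0:
  [0] +1/6 = 1/6
S = 1/6
C² = P²·S² = 1/3 ; C = +0.577350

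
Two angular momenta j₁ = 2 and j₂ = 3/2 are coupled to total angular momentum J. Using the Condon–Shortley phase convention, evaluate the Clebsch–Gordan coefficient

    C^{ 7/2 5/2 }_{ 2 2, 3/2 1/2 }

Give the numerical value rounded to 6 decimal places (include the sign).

triangle: 0!*4!*3!/8! = 144/40320
(j±m)!: 4!*0!*2!*1!*6!*1! = 34560
prefactor² = (2J+1)*Δ*N² = 6912/7
  k=0: +1/(0!*0!*0!*2!*4!*1!) = 1/48
Σ = 1/48  ⇒  CG² = 6912/7*1/48² = 3/7
CG = +√(3/7) = +0.654654

+√(3/7) ≈ +0.654654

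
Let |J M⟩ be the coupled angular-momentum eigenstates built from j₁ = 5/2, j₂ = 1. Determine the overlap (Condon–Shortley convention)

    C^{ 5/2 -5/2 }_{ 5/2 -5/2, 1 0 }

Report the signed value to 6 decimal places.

triangle: 1!·4!·1!/7! = 24/5040
(j±m)!: 0!·5!·1!·1!·0!·5! = 14400
prefactor² = (2J+1)·Δ·N² = 2880/7
  k=1: −1/(1!·0!·4!·0!·0!·1!) = -1/24
Σ = -1/24  ⇒  CG² = 2880/7·(-1/24)² = 5/7
CG = −√(5/7) = -0.845154

−√(5/7) ≈ -0.845154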